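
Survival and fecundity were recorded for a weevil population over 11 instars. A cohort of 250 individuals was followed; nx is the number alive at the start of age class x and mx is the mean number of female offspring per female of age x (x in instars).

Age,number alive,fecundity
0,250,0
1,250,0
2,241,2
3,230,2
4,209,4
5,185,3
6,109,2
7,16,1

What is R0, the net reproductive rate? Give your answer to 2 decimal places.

10.27

lx = nx/n0 = nx/250: 1, 1, 0.964, 0.92, 0.836, 0.74, 0.436, 0.064
lx·mx by age: 0, 0, 1.928, 1.84, 3.344, 2.22, 0.872, 0.064
R0 = Σ lx·mx = 10.268 → 10.27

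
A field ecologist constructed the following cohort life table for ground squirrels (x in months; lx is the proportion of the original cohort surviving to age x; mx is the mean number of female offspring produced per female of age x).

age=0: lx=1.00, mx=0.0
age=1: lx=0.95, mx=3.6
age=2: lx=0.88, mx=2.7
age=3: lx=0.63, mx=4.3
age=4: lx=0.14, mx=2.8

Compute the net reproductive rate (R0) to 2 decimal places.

lx·mx by age: 0, 3.42, 2.376, 2.709, 0.392
R0 = Σ lx·mx = 8.897 → 8.90

8.90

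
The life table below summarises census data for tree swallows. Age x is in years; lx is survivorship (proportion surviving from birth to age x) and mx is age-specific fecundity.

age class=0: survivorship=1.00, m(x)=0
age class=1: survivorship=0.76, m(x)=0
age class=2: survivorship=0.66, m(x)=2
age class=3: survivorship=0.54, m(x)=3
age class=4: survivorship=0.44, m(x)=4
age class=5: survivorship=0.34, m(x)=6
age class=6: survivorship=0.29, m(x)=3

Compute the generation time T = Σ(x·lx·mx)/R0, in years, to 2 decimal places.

3.94

lx·mx: 0, 0, 1.32, 1.62, 1.76, 2.04, 0.87 → R0 = 7.61
x·lx·mx: 0, 0, 2.64, 4.86, 7.04, 10.2, 5.22 → Σ = 29.96
T = 29.96 / 7.61 = 3.936925… → 3.94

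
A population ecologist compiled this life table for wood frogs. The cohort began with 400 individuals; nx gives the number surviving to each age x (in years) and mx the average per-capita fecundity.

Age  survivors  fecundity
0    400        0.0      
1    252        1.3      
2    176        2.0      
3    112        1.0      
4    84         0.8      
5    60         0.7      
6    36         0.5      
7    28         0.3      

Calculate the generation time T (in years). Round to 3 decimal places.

lx = nx/n0 = nx/400: 1, 0.63, 0.44, 0.28, 0.21, 0.15, 0.09, 0.07
lx·mx: 0, 0.819, 0.88, 0.28, 0.168, 0.105, 0.045, 0.021 → R0 = 2.318
x·lx·mx: 0, 0.819, 1.76, 0.84, 0.672, 0.525, 0.27, 0.147 → Σ = 5.033
T = 5.033 / 2.318 = 2.171268… → 2.171

2.171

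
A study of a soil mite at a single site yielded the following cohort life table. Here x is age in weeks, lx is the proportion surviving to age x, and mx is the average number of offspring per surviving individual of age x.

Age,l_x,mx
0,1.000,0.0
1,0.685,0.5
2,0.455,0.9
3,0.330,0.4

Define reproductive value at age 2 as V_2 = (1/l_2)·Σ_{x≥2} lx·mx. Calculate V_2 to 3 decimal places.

1.190

lx·mx for x ≥ 2: 0.4095, 0.132 → sum = 0.5415
V_2 = 0.5415 / l_2 = 0.5415 / 0.455 = 1.19011… → 1.190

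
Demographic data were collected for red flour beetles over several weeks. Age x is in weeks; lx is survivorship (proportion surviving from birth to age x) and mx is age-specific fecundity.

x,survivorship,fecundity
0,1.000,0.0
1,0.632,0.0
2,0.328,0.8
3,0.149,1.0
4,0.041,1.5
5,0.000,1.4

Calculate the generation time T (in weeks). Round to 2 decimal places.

2.58

lx·mx: 0, 0, 0.2624, 0.149, 0.0615, 0 → R0 = 0.4729
x·lx·mx: 0, 0, 0.5248, 0.447, 0.246, 0 → Σ = 1.2178
T = 1.2178 / 0.4729 = 2.575174… → 2.58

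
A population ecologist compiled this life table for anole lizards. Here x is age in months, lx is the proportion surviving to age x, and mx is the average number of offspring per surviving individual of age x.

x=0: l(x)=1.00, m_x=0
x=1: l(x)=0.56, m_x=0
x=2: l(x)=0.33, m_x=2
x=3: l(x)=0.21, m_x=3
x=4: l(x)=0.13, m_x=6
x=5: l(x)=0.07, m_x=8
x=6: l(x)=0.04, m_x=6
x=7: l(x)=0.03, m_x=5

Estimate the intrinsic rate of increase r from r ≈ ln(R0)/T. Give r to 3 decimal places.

R0 = Σ lx·mx = 0 + 0 + 0.66 + 0.63 + 0.78 + 0.56 + 0.24 + 0.15 = 3.02
Σ x·lx·mx = 11.62; T = 11.62/3.02 = 3.84768…
r ≈ ln(R0)/T = ln(3.02)/3.84768… = 0.28725… → 0.287

0.287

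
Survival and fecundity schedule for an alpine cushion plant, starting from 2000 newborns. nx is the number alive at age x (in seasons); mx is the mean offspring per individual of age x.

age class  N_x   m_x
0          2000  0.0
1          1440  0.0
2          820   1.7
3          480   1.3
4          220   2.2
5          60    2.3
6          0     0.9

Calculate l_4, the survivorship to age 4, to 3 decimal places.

l_4 = n_4/n_0 = 220/2000 = 0.11 → 0.110

0.110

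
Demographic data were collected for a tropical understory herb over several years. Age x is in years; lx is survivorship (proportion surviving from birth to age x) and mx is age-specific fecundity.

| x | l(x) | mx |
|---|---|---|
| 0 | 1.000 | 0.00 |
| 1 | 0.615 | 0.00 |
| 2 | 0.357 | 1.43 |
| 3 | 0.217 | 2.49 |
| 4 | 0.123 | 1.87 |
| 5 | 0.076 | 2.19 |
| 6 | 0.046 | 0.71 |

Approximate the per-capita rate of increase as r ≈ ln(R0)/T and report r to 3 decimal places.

0.126

R0 = Σ lx·mx = 0 + 0 + 0.51051 + 0.54033 + 0.23001 + 0.16644 + 0.03266 = 1.47995
Σ x·lx·mx = 4.59021; T = 4.59021/1.47995 = 3.1016…
r ≈ ln(R0)/T = ln(1.47995)/3.1016… = 0.12639… → 0.126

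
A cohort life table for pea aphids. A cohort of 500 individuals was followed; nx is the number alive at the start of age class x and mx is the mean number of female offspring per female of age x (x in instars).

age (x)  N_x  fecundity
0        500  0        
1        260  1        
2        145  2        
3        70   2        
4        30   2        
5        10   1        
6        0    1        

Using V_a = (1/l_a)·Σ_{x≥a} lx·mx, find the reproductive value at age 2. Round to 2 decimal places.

3.45

lx = nx/n0 = nx/500: 1, 0.52, 0.29, 0.14, 0.06, 0.02, 0
lx·mx for x ≥ 2: 0.58, 0.28, 0.12, 0.02, 0 → sum = 1
V_2 = 1 / l_2 = 1 / 0.29 = 3.448276… → 3.45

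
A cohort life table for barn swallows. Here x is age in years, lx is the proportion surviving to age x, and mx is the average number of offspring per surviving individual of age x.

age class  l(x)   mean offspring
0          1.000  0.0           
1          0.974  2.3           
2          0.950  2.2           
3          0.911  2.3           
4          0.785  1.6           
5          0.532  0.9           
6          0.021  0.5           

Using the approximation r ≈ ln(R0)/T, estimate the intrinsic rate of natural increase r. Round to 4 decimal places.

0.8502

R0 = Σ lx·mx = 0 + 2.2402 + 2.09 + 2.0953 + 1.256 + 0.4788 + 0.0105 = 8.1708
Σ x·lx·mx = 20.1871; T = 20.1871/8.1708 = 2.47064…
r ≈ ln(R0)/T = ln(8.1708)/2.47064… = 0.850212… → 0.8502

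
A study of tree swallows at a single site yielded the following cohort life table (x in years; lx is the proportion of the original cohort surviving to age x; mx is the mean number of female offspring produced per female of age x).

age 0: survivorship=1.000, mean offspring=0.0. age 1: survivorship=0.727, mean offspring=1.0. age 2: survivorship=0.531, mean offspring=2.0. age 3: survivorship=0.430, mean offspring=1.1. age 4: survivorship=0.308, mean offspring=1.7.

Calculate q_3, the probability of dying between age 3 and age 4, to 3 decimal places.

0.284

q_3 = (l_3 − l_4) / l_3 = (0.43 − 0.308) / 0.43
     = 0.122 / 0.43 = 0.283721… → 0.284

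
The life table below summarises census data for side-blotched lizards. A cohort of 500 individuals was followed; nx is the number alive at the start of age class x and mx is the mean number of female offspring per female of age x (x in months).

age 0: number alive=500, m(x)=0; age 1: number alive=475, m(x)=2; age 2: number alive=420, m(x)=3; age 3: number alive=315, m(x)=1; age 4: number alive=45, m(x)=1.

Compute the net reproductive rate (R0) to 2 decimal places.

lx = nx/n0 = nx/500: 1, 0.95, 0.84, 0.63, 0.09
lx·mx by age: 0, 1.9, 2.52, 0.63, 0.09
R0 = Σ lx·mx = 5.14 → 5.14

5.14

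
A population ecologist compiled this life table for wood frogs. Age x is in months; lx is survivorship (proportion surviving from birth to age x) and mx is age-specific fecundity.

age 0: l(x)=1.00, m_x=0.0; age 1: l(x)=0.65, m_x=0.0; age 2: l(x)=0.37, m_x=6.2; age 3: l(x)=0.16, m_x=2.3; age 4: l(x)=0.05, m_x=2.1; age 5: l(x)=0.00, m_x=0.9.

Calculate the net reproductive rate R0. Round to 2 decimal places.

2.77

lx·mx by age: 0, 0, 2.294, 0.368, 0.105, 0
R0 = Σ lx·mx = 2.767 → 2.77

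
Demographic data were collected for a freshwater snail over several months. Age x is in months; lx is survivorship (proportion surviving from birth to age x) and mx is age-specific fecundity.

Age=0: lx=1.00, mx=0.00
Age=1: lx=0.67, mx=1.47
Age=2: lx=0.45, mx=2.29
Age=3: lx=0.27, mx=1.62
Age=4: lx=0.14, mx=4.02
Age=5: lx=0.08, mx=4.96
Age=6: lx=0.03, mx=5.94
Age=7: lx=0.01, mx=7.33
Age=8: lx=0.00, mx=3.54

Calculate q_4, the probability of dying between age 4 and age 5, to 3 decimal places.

q_4 = (l_4 − l_5) / l_4 = (0.14 − 0.08) / 0.14
     = 0.06 / 0.14 = 0.428571… → 0.429

0.429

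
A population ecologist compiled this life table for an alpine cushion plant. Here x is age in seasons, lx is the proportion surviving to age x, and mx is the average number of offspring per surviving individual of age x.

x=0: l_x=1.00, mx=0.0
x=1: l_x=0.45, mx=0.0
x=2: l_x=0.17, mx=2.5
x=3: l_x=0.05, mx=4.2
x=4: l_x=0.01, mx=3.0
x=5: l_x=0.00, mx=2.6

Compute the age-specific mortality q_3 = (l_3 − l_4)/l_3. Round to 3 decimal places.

q_3 = (l_3 − l_4) / l_3 = (0.05 − 0.01) / 0.05
     = 0.04 / 0.05 = 0.8 → 0.800

0.800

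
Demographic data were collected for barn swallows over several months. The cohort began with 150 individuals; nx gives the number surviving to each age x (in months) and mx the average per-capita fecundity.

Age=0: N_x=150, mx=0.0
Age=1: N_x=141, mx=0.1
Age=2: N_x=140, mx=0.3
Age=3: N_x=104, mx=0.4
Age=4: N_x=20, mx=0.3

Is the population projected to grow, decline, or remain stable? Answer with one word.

declining

lx = nx/n0 = nx/150: 1, 0.94, 0.93333…, 0.69333…, 0.13333…
R0 = Σ lx·mx = 0 + 0.094 + 0.28… + 0.277333… + 0.04… = 0.691333…
R0 < 1, so the population is declining.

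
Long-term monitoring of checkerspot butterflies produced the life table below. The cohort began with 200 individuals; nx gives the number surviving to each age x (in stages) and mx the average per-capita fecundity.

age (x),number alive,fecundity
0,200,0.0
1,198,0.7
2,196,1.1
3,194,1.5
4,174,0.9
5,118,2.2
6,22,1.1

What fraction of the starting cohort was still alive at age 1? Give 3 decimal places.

0.990

l_1 = n_1/n_0 = 198/200 = 0.99 → 0.990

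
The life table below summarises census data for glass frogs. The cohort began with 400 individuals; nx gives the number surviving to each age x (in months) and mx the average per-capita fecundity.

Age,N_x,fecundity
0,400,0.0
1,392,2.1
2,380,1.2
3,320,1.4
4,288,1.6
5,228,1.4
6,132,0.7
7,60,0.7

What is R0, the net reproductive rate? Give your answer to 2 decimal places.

6.60

lx = nx/n0 = nx/400: 1, 0.98, 0.95, 0.8, 0.72, 0.57, 0.33, 0.15
lx·mx by age: 0, 2.058, 1.14, 1.12, 1.152, 0.798, 0.231, 0.105
R0 = Σ lx·mx = 6.604 → 6.60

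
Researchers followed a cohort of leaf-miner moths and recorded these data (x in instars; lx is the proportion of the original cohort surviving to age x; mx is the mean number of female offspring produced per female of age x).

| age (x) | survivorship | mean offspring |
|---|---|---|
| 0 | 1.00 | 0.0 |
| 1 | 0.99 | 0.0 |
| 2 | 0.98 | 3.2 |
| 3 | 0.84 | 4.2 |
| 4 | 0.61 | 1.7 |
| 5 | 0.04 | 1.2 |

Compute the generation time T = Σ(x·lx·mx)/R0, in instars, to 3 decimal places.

lx·mx: 0, 0, 3.136, 3.528, 1.037, 0.048 → R0 = 7.749
x·lx·mx: 0, 0, 6.272, 10.584, 4.148, 0.24 → Σ = 21.244
T = 21.244 / 7.749 = 2.741515… → 2.742

2.742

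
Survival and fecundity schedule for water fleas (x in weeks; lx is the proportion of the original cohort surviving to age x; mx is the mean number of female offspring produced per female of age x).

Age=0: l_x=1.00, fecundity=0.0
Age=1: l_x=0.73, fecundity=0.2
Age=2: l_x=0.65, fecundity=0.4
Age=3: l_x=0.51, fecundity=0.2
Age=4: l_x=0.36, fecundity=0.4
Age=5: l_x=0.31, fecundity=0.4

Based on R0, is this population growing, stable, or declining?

declining

R0 = Σ lx·mx = 0 + 0.146 + 0.26 + 0.102 + 0.144 + 0.124 = 0.776
R0 < 1, so the population is declining.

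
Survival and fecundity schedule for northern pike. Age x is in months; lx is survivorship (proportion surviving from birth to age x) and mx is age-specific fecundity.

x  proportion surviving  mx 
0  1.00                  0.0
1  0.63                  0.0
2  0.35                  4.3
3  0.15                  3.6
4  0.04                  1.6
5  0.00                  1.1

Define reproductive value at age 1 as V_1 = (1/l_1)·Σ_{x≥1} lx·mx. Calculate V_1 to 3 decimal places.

lx·mx for x ≥ 1: 0, 1.505, 0.54, 0.064, 0 → sum = 2.109
V_1 = 2.109 / l_1 = 2.109 / 0.63 = 3.347619… → 3.348

3.348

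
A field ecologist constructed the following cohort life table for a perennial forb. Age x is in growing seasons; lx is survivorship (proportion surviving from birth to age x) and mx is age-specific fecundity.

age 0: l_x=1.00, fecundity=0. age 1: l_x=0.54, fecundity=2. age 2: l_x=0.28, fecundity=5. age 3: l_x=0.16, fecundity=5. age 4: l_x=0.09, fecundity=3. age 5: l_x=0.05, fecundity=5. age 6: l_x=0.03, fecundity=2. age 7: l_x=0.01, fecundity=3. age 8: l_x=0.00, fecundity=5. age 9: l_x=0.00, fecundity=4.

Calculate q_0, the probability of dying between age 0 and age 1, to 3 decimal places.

q_0 = (l_0 − l_1) / l_0 = (1 − 0.54) / 1
     = 0.46 / 1 = 0.46 → 0.460

0.460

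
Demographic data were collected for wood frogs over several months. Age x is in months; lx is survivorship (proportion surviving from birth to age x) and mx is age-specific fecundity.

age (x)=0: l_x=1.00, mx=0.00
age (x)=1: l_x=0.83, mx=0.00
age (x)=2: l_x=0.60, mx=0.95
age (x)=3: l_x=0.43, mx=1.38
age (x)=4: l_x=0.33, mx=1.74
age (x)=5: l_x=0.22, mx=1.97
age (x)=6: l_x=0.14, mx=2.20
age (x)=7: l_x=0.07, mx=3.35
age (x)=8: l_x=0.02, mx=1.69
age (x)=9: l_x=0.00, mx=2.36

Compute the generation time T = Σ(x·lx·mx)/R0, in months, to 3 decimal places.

lx·mx: 0, 0, 0.57, 0.5934, 0.5742, 0.4334, 0.308, 0.2345, 0.0338, 0 → R0 = 2.7473
x·lx·mx: 0, 0, 1.14, 1.7802, 2.2968, 2.167, 1.848, 1.6415, 0.2704, 0 → Σ = 11.1439
T = 11.1439 / 2.7473 = 4.05631… → 4.056

4.056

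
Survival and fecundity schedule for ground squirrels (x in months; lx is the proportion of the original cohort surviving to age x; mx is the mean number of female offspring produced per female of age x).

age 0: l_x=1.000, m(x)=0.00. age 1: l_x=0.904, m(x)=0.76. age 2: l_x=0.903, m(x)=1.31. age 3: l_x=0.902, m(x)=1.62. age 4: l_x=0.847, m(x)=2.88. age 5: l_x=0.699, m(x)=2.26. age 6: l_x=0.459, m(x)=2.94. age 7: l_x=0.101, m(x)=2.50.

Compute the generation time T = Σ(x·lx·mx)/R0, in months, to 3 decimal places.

3.905

lx·mx: 0, 0.68704, 1.18293, 1.46124, 2.43936, 1.57974, 1.34946, 0.2525 → R0 = 8.95227
x·lx·mx: 0, 0.68704, 2.36586, 4.38372, 9.75744, 7.8987, 8.09676, 1.7675 → Σ = 34.95702
T = 34.95702 / 8.95227 = 3.904822… → 3.905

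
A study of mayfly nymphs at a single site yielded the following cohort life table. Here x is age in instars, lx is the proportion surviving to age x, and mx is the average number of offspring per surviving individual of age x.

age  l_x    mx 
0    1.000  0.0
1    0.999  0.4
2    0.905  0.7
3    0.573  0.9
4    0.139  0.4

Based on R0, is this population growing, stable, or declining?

growing

R0 = Σ lx·mx = 0 + 0.3996 + 0.6335 + 0.5157 + 0.0556 = 1.6044
R0 > 1, so the population is growing.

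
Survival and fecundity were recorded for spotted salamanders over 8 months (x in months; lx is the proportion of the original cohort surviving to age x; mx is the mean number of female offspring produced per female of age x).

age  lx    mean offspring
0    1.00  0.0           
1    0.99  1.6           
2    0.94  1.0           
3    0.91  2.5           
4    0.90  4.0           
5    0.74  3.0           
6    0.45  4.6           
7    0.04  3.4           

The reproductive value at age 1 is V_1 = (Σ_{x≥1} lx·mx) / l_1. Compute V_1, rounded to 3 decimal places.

lx·mx for x ≥ 1: 1.584, 0.94, 2.275, 3.6, 2.22, 2.07, 0.136 → sum = 12.825
V_1 = 12.825 / l_1 = 12.825 / 0.99 = 12.954545… → 12.955

12.955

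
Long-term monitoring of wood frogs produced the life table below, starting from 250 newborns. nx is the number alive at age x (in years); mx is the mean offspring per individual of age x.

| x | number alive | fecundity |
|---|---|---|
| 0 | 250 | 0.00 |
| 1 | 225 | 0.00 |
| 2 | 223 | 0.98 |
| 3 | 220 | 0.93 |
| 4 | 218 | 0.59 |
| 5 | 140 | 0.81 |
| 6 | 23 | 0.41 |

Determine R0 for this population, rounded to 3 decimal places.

2.698

lx = nx/n0 = nx/250: 1, 0.9, 0.892, 0.88, 0.872, 0.56, 0.092
lx·mx by age: 0, 0, 0.87416, 0.8184, 0.51448, 0.4536, 0.03772
R0 = Σ lx·mx = 2.69836 → 2.698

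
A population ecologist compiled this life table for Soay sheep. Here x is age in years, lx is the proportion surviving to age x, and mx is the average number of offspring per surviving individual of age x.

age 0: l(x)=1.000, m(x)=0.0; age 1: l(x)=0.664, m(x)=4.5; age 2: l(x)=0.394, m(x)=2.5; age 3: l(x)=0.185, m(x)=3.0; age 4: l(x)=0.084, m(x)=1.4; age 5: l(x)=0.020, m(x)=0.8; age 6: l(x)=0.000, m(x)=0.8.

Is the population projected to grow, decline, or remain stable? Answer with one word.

growing

R0 = Σ lx·mx = 0 + 2.988 + 0.985 + 0.555 + 0.1176 + 0.016 + 0 = 4.6616
R0 > 1, so the population is growing.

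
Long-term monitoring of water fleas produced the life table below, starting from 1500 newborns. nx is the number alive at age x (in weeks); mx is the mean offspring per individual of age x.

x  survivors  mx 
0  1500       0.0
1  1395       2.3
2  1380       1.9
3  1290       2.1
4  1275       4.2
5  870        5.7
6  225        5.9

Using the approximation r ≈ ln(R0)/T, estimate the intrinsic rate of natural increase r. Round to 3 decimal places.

lx = nx/n0 = nx/1500: 1, 0.93, 0.92, 0.86, 0.85, 0.58, 0.15
R0 = Σ lx·mx = 0 + 2.139 + 1.748 + 1.806 + 3.57 + 3.306 + 0.885 = 13.454
Σ x·lx·mx = 47.173; T = 47.173/13.454 = 3.50624…
r ≈ ln(R0)/T = ln(13.454)/3.50624… = 0.74133… → 0.741

0.741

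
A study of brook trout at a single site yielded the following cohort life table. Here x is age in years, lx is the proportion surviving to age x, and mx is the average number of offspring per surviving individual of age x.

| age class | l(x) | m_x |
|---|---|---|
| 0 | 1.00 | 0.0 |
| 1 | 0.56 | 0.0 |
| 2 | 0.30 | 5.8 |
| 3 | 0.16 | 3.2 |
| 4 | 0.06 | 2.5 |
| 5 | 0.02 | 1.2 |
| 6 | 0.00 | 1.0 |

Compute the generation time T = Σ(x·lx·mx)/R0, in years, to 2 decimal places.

lx·mx: 0, 0, 1.74, 0.512, 0.15, 0.024, 0 → R0 = 2.426
x·lx·mx: 0, 0, 3.48, 1.536, 0.6, 0.12, 0 → Σ = 5.736
T = 5.736 / 2.426 = 2.364386… → 2.36

2.36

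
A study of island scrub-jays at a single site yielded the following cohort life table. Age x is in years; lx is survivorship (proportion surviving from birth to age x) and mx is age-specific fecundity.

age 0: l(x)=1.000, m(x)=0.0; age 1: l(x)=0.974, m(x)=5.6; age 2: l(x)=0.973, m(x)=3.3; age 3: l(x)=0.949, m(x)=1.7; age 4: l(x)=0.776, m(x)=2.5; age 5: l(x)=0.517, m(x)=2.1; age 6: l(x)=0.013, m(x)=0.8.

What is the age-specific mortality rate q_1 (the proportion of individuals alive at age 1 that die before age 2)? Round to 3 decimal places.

0.001

q_1 = (l_1 − l_2) / l_1 = (0.974 − 0.973) / 0.974
     = 0.001 / 0.974 = 0.001027… → 0.001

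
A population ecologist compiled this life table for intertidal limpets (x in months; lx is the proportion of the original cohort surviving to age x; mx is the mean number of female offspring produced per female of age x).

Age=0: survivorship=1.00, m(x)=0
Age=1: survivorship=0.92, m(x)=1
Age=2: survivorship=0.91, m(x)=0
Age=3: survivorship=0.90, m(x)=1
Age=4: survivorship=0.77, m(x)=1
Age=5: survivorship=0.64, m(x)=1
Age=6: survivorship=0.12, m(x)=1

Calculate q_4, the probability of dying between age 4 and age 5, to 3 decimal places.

q_4 = (l_4 − l_5) / l_4 = (0.77 − 0.64) / 0.77
     = 0.13 / 0.77 = 0.168831… → 0.169

0.169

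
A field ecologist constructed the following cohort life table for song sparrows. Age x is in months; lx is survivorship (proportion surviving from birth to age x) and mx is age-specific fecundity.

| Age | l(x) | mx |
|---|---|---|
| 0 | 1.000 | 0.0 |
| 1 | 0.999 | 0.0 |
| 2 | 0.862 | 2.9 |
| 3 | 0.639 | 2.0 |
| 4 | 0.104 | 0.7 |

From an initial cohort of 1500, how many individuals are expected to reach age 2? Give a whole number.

1293

Expected survivors = N0 · l_2 = 1500 × 0.862 = 1293 → 1293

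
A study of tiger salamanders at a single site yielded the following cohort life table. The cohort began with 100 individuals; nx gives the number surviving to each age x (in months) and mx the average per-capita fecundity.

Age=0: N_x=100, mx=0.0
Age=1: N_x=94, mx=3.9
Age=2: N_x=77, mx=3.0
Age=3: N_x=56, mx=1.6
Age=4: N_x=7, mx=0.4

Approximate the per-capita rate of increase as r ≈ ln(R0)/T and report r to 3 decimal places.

lx = nx/n0 = nx/100: 1, 0.94, 0.77, 0.56, 0.07
R0 = Σ lx·mx = 0 + 3.666 + 2.31 + 0.896 + 0.028 = 6.9
Σ x·lx·mx = 11.086; T = 11.086/6.9 = 1.60667…
r ≈ ln(R0)/T = ln(6.9)/1.60667… = 1.20219… → 1.202

1.202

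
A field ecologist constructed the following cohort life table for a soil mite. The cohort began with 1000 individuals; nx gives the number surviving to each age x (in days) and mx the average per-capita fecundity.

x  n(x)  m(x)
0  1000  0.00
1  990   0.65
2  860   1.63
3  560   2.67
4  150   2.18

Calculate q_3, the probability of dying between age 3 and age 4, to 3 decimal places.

0.732

lx = nx/n0 = nx/1000: 1, 0.99, 0.86, 0.56, 0.15
q_3 = (l_3 − l_4) / l_3 = (0.56 − 0.15) / 0.56
     = 0.41 / 0.56 = 0.732143… → 0.732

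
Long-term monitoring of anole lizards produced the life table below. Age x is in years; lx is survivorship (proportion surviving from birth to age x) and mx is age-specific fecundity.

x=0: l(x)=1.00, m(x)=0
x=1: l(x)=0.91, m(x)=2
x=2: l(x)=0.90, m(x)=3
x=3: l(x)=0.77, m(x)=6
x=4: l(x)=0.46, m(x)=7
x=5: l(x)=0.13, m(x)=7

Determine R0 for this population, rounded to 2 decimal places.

lx·mx by age: 0, 1.82, 2.7, 4.62, 3.22, 0.91
R0 = Σ lx·mx = 13.27 → 13.27

13.27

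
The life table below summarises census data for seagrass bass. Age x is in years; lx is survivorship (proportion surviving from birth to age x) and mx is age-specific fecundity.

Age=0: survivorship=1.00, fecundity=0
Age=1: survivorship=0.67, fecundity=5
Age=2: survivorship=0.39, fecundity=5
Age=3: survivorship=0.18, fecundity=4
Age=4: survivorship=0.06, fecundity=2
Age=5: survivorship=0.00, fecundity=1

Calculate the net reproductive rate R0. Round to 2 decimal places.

lx·mx by age: 0, 3.35, 1.95, 0.72, 0.12, 0
R0 = Σ lx·mx = 6.14 → 6.14

6.14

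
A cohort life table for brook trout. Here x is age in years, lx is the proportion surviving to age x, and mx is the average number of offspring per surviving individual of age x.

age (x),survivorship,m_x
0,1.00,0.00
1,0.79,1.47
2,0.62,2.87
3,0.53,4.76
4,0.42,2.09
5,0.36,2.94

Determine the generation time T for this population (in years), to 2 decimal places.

2.85

lx·mx: 0, 1.1613, 1.7794, 2.5228, 0.8778, 1.0584 → R0 = 7.3997
x·lx·mx: 0, 1.1613, 3.5588, 7.5684, 3.5112, 5.292 → Σ = 21.0917
T = 21.0917 / 7.3997 = 2.850345… → 2.85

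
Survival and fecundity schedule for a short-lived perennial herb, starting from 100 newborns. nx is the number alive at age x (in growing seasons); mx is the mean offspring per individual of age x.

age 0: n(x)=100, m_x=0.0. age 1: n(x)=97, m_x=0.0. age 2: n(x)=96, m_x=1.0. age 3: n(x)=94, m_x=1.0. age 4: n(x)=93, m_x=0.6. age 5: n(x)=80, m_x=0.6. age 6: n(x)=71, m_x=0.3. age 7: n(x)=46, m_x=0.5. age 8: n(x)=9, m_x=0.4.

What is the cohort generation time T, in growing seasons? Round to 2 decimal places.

3.67

lx = nx/n0 = nx/100: 1, 0.97, 0.96, 0.94, 0.93, 0.8, 0.71, 0.46, 0.09
lx·mx: 0, 0, 0.96, 0.94, 0.558, 0.48, 0.213, 0.23, 0.036 → R0 = 3.417
x·lx·mx: 0, 0, 1.92, 2.82, 2.232, 2.4, 1.278, 1.61, 0.288 → Σ = 12.548
T = 12.548 / 3.417 = 3.672227… → 3.67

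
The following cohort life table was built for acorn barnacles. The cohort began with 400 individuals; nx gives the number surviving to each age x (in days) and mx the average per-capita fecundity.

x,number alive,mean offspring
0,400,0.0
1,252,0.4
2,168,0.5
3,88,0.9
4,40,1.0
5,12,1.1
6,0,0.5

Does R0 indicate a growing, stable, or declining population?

lx = nx/n0 = nx/400: 1, 0.63, 0.42, 0.22, 0.1, 0.03, 0
R0 = Σ lx·mx = 0 + 0.252 + 0.21 + 0.198 + 0.1 + 0.033 + 0 = 0.793
R0 < 1, so the population is declining.

declining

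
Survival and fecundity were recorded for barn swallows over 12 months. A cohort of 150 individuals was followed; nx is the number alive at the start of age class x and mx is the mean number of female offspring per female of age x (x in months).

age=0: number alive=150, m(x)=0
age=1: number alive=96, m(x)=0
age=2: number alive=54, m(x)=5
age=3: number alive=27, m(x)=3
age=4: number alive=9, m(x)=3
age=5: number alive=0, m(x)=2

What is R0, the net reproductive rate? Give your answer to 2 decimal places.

lx = nx/n0 = nx/150: 1, 0.64, 0.36, 0.18, 0.06, 0
lx·mx by age: 0, 0, 1.8, 0.54, 0.18, 0
R0 = Σ lx·mx = 2.52 → 2.52

2.52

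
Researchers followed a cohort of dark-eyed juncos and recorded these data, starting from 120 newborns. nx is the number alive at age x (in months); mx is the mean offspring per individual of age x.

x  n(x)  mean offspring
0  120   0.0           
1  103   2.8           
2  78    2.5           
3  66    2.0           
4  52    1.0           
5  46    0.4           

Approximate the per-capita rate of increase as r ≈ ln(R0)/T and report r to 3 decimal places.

0.870

lx = nx/n0 = nx/120: 1, 0.85833…, 0.65, 0.55, 0.43333…, 0.38333…
R0 = Σ lx·mx = 0 + 2.40333… + 1.625 + 1.1 + 0.43333… + 0.15333… = 5.715…
Σ x·lx·mx = 11.453333…; T = 11.453333…/5.715… = 2.00408…
r ≈ ln(R0)/T = ln(5.715…)/2.00408… = 0.86977… → 0.870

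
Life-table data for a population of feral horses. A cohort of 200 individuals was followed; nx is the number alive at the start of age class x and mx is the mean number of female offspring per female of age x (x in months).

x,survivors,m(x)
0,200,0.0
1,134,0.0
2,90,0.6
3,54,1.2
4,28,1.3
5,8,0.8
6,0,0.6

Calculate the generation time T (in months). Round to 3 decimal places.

lx = nx/n0 = nx/200: 1, 0.67, 0.45, 0.27, 0.14, 0.04, 0
lx·mx: 0, 0, 0.27, 0.324, 0.182, 0.032, 0 → R0 = 0.808
x·lx·mx: 0, 0, 0.54, 0.972, 0.728, 0.16, 0 → Σ = 2.4
T = 2.4 / 0.808 = 2.970297… → 2.970

2.970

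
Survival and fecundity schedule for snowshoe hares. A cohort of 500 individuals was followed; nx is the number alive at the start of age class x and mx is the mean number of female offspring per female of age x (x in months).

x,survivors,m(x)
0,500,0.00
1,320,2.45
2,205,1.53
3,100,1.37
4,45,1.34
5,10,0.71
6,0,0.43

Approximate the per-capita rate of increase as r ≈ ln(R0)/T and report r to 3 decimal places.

0.594

lx = nx/n0 = nx/500: 1, 0.64, 0.41, 0.2, 0.09, 0.02, 0
R0 = Σ lx·mx = 0 + 1.568 + 0.6273 + 0.274 + 0.1206 + 0.0142 + 0 = 2.6041
Σ x·lx·mx = 4.198; T = 4.198/2.6041 = 1.61207…
r ≈ ln(R0)/T = ln(2.6041)/1.61207… = 0.5937… → 0.594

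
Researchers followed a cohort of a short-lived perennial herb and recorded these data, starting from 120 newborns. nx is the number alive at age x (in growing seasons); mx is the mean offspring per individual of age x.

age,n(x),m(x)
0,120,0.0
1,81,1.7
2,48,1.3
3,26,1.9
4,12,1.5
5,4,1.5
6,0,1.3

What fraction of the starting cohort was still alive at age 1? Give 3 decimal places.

l_1 = n_1/n_0 = 81/120 = 0.675 → 0.675

0.675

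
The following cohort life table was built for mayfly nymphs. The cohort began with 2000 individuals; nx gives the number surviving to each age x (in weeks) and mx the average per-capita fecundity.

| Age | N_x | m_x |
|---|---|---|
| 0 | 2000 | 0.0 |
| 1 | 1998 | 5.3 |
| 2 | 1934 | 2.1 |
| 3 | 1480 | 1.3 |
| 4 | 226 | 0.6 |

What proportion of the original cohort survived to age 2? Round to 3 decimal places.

0.967

l_2 = n_2/n_0 = 1934/2000 = 0.967 → 0.967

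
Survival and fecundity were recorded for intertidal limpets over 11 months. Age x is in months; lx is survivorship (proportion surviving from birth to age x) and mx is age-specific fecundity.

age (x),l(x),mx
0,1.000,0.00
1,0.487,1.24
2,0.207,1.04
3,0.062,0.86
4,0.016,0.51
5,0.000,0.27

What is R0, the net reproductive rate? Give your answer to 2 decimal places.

lx·mx by age: 0, 0.60388, 0.21528, 0.05332, 0.00816, 0
R0 = Σ lx·mx = 0.88064 → 0.88

0.88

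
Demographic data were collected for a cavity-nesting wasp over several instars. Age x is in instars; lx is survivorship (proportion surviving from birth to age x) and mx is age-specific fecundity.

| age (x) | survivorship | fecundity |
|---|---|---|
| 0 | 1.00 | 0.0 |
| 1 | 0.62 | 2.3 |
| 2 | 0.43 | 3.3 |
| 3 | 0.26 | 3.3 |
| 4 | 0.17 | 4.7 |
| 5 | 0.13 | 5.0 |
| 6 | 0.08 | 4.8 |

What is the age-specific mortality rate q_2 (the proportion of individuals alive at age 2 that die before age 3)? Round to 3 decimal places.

q_2 = (l_2 − l_3) / l_2 = (0.43 − 0.26) / 0.43
     = 0.17 / 0.43 = 0.395349… → 0.395

0.395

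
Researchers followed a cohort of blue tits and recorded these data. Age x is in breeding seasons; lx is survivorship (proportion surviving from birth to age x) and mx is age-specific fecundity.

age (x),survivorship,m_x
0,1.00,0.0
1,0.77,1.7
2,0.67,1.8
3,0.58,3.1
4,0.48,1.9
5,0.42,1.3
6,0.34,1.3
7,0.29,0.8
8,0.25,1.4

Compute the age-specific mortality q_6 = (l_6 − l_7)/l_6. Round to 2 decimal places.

0.15

q_6 = (l_6 − l_7) / l_6 = (0.34 − 0.29) / 0.34
     = 0.05 / 0.34 = 0.147059… → 0.15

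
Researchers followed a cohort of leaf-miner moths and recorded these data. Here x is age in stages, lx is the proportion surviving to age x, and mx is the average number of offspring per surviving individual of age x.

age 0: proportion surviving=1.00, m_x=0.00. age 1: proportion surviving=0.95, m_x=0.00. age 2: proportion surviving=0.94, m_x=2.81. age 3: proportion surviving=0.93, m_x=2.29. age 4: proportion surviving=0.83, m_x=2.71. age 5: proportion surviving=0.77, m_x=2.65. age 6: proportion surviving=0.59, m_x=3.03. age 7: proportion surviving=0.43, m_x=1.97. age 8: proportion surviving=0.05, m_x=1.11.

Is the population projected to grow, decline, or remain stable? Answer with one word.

R0 = Σ lx·mx = 0 + 0 + 2.6414 + 2.1297 + 2.2493 + 2.0405 + 1.7877 + 0.8471 + 0.0555 = 11.7512
R0 > 1, so the population is growing.

growing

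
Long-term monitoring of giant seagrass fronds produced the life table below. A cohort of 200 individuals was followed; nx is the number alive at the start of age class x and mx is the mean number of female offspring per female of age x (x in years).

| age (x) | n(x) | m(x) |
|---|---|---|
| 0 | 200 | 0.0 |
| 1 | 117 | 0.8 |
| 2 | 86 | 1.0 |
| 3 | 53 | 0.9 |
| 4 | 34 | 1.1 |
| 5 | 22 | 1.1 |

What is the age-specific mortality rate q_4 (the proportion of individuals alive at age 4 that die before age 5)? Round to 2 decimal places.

lx = nx/n0 = nx/200: 1, 0.585, 0.43, 0.265, 0.17, 0.11
q_4 = (l_4 − l_5) / l_4 = (0.17 − 0.11) / 0.17
     = 0.06 / 0.17 = 0.352941… → 0.35

0.35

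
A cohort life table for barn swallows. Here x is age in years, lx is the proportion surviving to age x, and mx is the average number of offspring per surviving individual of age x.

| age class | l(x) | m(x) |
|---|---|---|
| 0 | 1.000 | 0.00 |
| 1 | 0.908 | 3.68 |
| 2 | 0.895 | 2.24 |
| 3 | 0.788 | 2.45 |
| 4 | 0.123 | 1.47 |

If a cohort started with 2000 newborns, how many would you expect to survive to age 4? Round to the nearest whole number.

Expected survivors = N0 · l_4 = 2000 × 0.123 = 246 → 246

246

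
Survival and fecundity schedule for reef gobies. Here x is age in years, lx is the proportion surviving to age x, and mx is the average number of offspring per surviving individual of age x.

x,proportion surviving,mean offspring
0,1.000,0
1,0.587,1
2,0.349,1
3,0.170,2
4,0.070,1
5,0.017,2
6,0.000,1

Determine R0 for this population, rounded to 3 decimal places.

lx·mx by age: 0, 0.587, 0.349, 0.34, 0.07, 0.034, 0
R0 = Σ lx·mx = 1.38 → 1.380

1.380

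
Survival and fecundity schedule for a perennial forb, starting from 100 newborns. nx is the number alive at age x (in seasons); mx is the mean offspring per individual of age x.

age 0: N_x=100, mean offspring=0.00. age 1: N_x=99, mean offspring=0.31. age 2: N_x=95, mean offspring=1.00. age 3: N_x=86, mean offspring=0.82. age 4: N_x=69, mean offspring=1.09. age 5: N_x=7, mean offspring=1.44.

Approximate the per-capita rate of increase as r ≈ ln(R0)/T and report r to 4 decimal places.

0.3719

lx = nx/n0 = nx/100: 1, 0.99, 0.95, 0.86, 0.69, 0.07
R0 = Σ lx·mx = 0 + 0.3069 + 0.95 + 0.7052 + 0.7521 + 0.1008 = 2.815
Σ x·lx·mx = 7.8349; T = 7.8349/2.815 = 2.78327…
r ≈ ln(R0)/T = ln(2.815)/2.78327… = 0.371851… → 0.3719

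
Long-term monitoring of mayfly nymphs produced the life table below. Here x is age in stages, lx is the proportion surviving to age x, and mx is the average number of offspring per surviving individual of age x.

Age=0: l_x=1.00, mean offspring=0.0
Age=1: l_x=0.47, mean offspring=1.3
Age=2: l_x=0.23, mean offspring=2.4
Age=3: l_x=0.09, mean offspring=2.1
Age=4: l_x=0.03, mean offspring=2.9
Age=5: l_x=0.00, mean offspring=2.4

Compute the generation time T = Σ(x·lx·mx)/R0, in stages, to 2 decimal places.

1.83

lx·mx: 0, 0.611, 0.552, 0.189, 0.087, 0 → R0 = 1.439
x·lx·mx: 0, 0.611, 1.104, 0.567, 0.348, 0 → Σ = 2.63
T = 2.63 / 1.439 = 1.827658… → 1.83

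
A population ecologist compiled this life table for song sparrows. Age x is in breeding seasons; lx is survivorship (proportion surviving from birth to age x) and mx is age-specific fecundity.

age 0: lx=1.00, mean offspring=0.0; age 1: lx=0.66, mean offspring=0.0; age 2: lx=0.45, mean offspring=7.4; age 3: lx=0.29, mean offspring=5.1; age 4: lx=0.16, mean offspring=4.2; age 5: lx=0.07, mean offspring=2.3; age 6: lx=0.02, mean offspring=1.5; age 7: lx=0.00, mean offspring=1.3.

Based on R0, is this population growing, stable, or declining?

growing

R0 = Σ lx·mx = 0 + 0 + 3.33 + 1.479 + 0.672 + 0.161 + 0.03 + 0 = 5.672
R0 > 1, so the population is growing.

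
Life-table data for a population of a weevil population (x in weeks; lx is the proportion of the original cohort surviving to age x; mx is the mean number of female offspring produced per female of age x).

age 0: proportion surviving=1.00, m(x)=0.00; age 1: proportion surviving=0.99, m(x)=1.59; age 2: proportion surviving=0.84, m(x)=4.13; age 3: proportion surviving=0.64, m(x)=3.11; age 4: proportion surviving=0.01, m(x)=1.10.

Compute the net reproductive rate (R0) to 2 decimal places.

7.04

lx·mx by age: 0, 1.5741, 3.4692, 1.9904, 0.011
R0 = Σ lx·mx = 7.0447 → 7.04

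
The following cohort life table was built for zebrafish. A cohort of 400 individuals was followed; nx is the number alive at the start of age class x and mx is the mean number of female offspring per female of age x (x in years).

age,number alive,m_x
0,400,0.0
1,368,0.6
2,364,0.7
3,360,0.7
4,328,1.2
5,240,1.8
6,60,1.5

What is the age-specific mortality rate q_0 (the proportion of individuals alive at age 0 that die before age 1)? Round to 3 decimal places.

0.080

lx = nx/n0 = nx/400: 1, 0.92, 0.91, 0.9, 0.82, 0.6, 0.15
q_0 = (l_0 − l_1) / l_0 = (1 − 0.92) / 1
     = 0.08 / 1 = 0.08 → 0.080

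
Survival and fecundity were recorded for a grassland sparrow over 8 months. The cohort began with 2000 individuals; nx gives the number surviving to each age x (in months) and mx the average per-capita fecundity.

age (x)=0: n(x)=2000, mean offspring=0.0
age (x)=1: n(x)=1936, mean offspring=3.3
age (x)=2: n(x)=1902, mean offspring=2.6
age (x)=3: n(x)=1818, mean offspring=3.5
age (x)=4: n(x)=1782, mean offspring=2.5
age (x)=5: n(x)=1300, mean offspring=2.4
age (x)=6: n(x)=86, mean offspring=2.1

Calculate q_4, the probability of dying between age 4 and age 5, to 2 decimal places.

lx = nx/n0 = nx/2000: 1, 0.968, 0.951, 0.909, 0.891, 0.65, 0.043
q_4 = (l_4 − l_5) / l_4 = (0.891 − 0.65) / 0.891
     = 0.241 / 0.891 = 0.270483… → 0.27

0.27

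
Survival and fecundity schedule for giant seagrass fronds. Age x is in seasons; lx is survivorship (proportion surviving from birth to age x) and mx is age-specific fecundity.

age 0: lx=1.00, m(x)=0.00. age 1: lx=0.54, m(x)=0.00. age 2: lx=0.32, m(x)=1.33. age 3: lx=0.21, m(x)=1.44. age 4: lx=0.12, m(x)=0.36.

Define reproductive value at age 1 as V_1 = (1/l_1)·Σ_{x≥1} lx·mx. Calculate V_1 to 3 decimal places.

lx·mx for x ≥ 1: 0, 0.4256, 0.3024, 0.0432 → sum = 0.7712
V_1 = 0.7712 / l_1 = 0.7712 / 0.54 = 1.428148… → 1.428

1.428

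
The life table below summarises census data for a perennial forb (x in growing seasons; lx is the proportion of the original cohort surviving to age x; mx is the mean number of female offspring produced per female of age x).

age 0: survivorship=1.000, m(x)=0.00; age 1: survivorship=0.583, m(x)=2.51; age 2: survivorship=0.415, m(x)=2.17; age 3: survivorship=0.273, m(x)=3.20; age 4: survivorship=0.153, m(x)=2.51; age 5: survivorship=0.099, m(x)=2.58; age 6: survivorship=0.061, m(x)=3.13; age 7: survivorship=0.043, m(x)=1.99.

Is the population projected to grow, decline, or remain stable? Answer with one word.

R0 = Σ lx·mx = 0 + 1.46333 + 0.90055 + 0.8736 + 0.38403 + 0.25542 + 0.19093 + 0.08557 = 4.15343
R0 > 1, so the population is growing.

growing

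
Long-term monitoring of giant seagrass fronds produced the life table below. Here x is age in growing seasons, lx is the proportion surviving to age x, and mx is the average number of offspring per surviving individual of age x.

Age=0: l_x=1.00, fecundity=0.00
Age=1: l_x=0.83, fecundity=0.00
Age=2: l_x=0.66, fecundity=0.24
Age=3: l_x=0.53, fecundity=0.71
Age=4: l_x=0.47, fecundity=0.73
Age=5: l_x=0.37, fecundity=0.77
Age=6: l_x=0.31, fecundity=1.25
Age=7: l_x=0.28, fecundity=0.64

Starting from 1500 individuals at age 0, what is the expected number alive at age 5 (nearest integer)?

Expected survivors = N0 · l_5 = 1500 × 0.37 = 555 → 555

555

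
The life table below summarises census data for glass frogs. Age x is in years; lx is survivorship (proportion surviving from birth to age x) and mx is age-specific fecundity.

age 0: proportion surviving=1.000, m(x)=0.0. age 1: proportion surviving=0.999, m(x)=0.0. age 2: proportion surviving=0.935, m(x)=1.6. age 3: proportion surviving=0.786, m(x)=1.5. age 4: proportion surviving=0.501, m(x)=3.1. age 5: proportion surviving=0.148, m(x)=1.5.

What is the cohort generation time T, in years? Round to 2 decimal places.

3.11

lx·mx: 0, 0, 1.496, 1.179, 1.5531, 0.222 → R0 = 4.4501
x·lx·mx: 0, 0, 2.992, 3.537, 6.2124, 1.11 → Σ = 13.8514
T = 13.8514 / 4.4501 = 3.112604… → 3.11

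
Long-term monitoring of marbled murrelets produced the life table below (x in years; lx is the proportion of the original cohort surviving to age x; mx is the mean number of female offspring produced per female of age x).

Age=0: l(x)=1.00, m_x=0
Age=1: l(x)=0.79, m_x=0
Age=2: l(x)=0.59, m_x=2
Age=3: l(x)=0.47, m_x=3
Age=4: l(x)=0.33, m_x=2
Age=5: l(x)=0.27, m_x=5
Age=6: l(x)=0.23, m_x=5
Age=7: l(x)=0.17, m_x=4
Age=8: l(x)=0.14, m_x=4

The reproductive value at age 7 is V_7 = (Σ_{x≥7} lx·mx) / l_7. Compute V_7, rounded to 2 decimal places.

lx·mx for x ≥ 7: 0.68, 0.56 → sum = 1.24
V_7 = 1.24 / l_7 = 1.24 / 0.17 = 7.294118… → 7.29

7.29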